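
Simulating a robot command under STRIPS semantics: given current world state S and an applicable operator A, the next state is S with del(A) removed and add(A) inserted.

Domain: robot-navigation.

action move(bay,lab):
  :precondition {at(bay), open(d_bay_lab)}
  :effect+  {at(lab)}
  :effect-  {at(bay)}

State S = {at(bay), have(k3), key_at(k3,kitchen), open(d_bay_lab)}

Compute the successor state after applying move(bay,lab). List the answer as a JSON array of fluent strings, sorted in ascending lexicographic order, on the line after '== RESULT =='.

Compute (S \ del) ∪ add:
  pre ⊆ S: {at(bay), open(d_bay_lab)} ⊆ S  — applicable
  S \ del = {have(k3), key_at(k3,kitchen), open(d_bay_lab)}
  ∪ add   = {at(lab), have(k3), key_at(k3,kitchen), open(d_bay_lab)}

== RESULT ==
["at(lab)", "have(k3)", "key_at(k3,kitchen)", "open(d_bay_lab)"]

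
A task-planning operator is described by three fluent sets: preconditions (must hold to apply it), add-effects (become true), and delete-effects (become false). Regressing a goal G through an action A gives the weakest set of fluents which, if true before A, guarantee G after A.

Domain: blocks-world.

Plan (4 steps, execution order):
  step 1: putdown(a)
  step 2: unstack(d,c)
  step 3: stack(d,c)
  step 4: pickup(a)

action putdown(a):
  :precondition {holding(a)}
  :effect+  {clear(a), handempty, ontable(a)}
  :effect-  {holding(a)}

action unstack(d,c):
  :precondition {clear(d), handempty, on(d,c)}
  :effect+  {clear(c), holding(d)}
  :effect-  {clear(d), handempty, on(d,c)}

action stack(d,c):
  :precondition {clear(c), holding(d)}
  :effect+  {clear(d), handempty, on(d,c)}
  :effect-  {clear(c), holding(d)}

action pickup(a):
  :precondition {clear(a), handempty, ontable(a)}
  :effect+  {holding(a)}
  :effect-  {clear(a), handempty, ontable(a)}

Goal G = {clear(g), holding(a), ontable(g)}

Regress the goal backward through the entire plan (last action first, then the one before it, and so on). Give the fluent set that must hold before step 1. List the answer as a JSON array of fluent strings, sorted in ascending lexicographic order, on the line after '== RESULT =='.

Regress step by step:
  through step 4 (pickup(a)): drop {holding(a)}, keep {clear(g), ontable(g)}, require {clear(a), handempty, ontable(a)}
    → {clear(a), clear(g), handempty, ontable(a), ontable(g)}
  through step 3 (stack(d,c)): drop {handempty}, keep {clear(a), clear(g), ontable(a), ontable(g)}, require {clear(c), holding(d)}
    → {clear(a), clear(c), clear(g), holding(d), ontable(a), ontable(g)}
  through step 2 (unstack(d,c)): drop {clear(c), holding(d)}, keep {clear(a), clear(g), ontable(a), ontable(g)}, require {clear(d), handempty, on(d,c)}
    → {clear(a), clear(d), clear(g), handempty, on(d,c), ontable(a), ontable(g)}
  through step 1 (putdown(a)): drop {clear(a), handempty, ontable(a)}, keep {clear(d), clear(g), on(d,c), ontable(g)}, require {holding(a)}
    → {clear(d), clear(g), holding(a), on(d,c), ontable(g)}

== RESULT ==
["clear(d)", "clear(g)", "holding(a)", "on(d,c)", "ontable(g)"]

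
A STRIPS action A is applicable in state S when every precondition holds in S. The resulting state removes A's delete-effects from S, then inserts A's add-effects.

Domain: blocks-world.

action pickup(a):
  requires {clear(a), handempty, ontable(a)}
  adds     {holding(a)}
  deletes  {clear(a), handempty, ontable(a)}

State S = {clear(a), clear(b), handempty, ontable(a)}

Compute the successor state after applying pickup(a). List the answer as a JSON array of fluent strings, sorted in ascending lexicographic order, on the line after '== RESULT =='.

Progress:
  pre ⊆ S: {clear(a), handempty, ontable(a)} ⊆ S  — applicable
  S \ del = {clear(b)}
  ∪ add   = {clear(b), holding(a)}

== RESULT ==
["clear(b)", "holding(a)"]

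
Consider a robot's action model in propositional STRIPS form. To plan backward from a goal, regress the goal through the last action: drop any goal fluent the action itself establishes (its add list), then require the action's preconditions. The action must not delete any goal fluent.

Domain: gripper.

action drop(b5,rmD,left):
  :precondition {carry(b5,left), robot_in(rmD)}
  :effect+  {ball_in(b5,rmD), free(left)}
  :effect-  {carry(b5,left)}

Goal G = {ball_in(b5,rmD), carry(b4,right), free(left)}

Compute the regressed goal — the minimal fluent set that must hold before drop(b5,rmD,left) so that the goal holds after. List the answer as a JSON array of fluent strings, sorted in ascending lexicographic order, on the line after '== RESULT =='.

Regress:
  G ∩ del = {}  (empty — regression defined)
  G \ add = {ball_in(b5,rmD), carry(b4,right), free(left)} \ {ball_in(b5,rmD), free(left)} = {carry(b4,right)}
  ∪ pre   = {carry(b4,right)} ∪ {carry(b5,left), robot_in(rmD)}
          = {carry(b4,right), carry(b5,left), robot_in(rmD)}

== RESULT ==
["carry(b4,right)", "carry(b5,left)", "robot_in(rmD)"]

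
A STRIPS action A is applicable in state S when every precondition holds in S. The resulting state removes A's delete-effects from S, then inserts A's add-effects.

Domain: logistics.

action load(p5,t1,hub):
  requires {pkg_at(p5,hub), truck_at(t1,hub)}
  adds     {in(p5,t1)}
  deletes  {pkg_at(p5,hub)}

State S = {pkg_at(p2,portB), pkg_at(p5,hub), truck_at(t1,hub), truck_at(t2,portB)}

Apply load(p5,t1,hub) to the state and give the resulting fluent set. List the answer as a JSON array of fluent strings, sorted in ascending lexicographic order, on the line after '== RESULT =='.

Progress:
  pre ⊆ S: {pkg_at(p5,hub), truck_at(t1,hub)} ⊆ S  — applicable
  S \ del = {pkg_at(p2,portB), truck_at(t1,hub), truck_at(t2,portB)}
  ∪ add   = {in(p5,t1), pkg_at(p2,portB), truck_at(t1,hub), truck_at(t2,portB)}

== RESULT ==
["in(p5,t1)", "pkg_at(p2,portB)", "truck_at(t1,hub)", "truck_at(t2,portB)"]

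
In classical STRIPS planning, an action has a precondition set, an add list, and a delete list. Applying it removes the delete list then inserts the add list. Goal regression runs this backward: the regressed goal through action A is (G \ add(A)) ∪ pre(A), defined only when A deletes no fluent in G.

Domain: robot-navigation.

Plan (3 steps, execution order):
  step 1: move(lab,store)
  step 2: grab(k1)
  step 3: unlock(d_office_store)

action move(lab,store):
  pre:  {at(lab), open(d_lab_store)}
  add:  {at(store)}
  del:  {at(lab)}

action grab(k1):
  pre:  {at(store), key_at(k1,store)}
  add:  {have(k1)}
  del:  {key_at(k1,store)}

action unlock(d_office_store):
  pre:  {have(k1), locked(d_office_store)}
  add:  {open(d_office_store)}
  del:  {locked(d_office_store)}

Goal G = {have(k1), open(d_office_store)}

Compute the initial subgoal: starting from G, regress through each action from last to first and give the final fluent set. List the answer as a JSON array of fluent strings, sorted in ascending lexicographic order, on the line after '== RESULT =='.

Work backward from the goal:
  through step 3 (unlock(d_office_store)): drop {open(d_office_store)}, keep {have(k1)}, require {have(k1), locked(d_office_store)}
    → {have(k1), locked(d_office_store)}
  through step 2 (grab(k1)): drop {have(k1)}, keep {locked(d_office_store)}, require {at(store), key_at(k1,store)}
    → {at(store), key_at(k1,store), locked(d_office_store)}
  through step 1 (move(lab,store)): drop {at(store)}, keep {key_at(k1,store), locked(d_office_store)}, require {at(lab), open(d_lab_store)}
    → {at(lab), key_at(k1,store), locked(d_office_store), open(d_lab_store)}

== RESULT ==
["at(lab)", "key_at(k1,store)", "locked(d_office_store)", "open(d_lab_store)"]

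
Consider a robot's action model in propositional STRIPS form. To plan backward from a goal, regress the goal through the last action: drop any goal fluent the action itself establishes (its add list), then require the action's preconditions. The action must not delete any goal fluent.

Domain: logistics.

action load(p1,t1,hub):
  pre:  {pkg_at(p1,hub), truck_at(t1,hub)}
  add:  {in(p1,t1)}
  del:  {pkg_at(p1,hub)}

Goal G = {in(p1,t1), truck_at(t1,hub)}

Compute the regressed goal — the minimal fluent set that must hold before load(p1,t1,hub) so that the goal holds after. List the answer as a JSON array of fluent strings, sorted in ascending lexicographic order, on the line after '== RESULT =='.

Compute (G \ add) ∪ pre:
  G ∩ del = {}  (empty — regression defined)
  G \ add = {in(p1,t1), truck_at(t1,hub)} \ {in(p1,t1)} = {truck_at(t1,hub)}
  ∪ pre   = {truck_at(t1,hub)} ∪ {pkg_at(p1,hub), truck_at(t1,hub)}
          = {pkg_at(p1,hub), truck_at(t1,hub)}

== RESULT ==
["pkg_at(p1,hub)", "truck_at(t1,hub)"]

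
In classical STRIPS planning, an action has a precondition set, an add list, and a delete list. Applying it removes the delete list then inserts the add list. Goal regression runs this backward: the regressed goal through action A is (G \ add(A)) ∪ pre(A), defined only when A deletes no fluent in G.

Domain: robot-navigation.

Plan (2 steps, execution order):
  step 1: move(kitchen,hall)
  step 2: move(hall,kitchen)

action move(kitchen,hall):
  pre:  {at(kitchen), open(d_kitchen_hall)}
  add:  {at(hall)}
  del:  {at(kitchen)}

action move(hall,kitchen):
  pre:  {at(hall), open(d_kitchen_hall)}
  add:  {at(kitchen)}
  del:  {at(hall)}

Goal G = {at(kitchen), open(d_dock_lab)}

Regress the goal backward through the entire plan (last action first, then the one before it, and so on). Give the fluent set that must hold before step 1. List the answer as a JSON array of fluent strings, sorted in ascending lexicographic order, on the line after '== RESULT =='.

Work backward from the goal:
  through step 2 (move(hall,kitchen)): drop {at(kitchen)}, keep {open(d_dock_lab)}, require {at(hall), open(d_kitchen_hall)}
    → {at(hall), open(d_dock_lab), open(d_kitchen_hall)}
  through step 1 (move(kitchen,hall)): drop {at(hall)}, keep {open(d_dock_lab), open(d_kitchen_hall)}, require {at(kitchen), open(d_kitchen_hall)}
    → {at(kitchen), open(d_dock_lab), open(d_kitchen_hall)}

== RESULT ==
["at(kitchen)", "open(d_dock_lab)", "open(d_kitchen_hall)"]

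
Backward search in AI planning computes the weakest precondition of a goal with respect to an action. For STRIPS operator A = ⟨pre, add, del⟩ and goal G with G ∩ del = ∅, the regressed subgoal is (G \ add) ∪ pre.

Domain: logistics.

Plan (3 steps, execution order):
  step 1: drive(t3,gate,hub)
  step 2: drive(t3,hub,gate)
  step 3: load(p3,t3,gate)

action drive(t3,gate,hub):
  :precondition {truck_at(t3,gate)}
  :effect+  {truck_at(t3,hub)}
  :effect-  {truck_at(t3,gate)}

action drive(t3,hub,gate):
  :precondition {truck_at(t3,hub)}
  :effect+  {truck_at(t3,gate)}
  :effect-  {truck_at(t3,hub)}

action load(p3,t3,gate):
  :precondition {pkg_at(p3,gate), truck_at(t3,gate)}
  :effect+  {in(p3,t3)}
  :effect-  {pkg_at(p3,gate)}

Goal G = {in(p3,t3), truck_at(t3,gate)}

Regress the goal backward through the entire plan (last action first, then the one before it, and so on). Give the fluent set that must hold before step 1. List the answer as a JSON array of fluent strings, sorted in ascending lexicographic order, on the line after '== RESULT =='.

Work backward from the goal:
  through step 3 (load(p3,t3,gate)): drop {in(p3,t3)}, keep {truck_at(t3,gate)}, require {pkg_at(p3,gate), truck_at(t3,gate)}
    → {pkg_at(p3,gate), truck_at(t3,gate)}
  through step 2 (drive(t3,hub,gate)): drop {truck_at(t3,gate)}, keep {pkg_at(p3,gate)}, require {truck_at(t3,hub)}
    → {pkg_at(p3,gate), truck_at(t3,hub)}
  through step 1 (drive(t3,gate,hub)): drop {truck_at(t3,hub)}, keep {pkg_at(p3,gate)}, require {truck_at(t3,gate)}
    → {pkg_at(p3,gate), truck_at(t3,gate)}

== RESULT ==
["pkg_at(p3,gate)", "truck_at(t3,gate)"]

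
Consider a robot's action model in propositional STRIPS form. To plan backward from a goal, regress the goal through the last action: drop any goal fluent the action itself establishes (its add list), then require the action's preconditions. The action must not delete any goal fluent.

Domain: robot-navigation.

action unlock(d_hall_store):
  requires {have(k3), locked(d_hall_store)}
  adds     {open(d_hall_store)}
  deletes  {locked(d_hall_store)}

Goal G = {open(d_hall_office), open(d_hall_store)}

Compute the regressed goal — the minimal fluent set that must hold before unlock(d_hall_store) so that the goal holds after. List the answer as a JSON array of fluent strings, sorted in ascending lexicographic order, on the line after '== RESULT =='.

Compute (G \ add) ∪ pre:
  G ∩ del = {}  (empty — regression defined)
  G \ add = {open(d_hall_office), open(d_hall_store)} \ {open(d_hall_store)} = {open(d_hall_office)}
  ∪ pre   = {open(d_hall_office)} ∪ {have(k3), locked(d_hall_store)}
          = {have(k3), locked(d_hall_store), open(d_hall_office)}

== RESULT ==
["have(k3)", "locked(d_hall_store)", "open(d_hall_office)"]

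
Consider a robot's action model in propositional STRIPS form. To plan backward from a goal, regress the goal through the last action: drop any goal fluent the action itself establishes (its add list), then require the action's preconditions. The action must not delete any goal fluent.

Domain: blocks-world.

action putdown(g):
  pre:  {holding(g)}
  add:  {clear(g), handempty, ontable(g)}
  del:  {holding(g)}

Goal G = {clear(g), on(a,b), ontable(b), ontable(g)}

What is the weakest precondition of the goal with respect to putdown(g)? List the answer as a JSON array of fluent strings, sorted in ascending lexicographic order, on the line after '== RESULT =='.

Compute (G \ add) ∪ pre:
  G ∩ del = {}  (empty — regression defined)
  G \ add = {clear(g), on(a,b), ontable(b), ontable(g)} \ {clear(g), handempty, ontable(g)} = {on(a,b), ontable(b)}
  ∪ pre   = {on(a,b), ontable(b)} ∪ {holding(g)}
          = {holding(g), on(a,b), ontable(b)}

== RESULT ==
["holding(g)", "on(a,b)", "ontable(b)"]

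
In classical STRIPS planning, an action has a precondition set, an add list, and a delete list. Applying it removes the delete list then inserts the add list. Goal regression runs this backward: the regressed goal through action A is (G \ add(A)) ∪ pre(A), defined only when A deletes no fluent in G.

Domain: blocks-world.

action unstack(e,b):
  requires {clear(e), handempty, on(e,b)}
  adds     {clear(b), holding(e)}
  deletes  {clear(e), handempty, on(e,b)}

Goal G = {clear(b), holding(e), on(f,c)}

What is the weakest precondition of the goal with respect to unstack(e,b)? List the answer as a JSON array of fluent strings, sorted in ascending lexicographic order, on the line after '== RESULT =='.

Regress:
  G ∩ del = {}  (empty — regression defined)
  G \ add = {clear(b), holding(e), on(f,c)} \ {clear(b), holding(e)} = {on(f,c)}
  ∪ pre   = {on(f,c)} ∪ {clear(e), handempty, on(e,b)}
          = {clear(e), handempty, on(e,b), on(f,c)}

== RESULT ==
["clear(e)", "handempty", "on(e,b)", "on(f,c)"]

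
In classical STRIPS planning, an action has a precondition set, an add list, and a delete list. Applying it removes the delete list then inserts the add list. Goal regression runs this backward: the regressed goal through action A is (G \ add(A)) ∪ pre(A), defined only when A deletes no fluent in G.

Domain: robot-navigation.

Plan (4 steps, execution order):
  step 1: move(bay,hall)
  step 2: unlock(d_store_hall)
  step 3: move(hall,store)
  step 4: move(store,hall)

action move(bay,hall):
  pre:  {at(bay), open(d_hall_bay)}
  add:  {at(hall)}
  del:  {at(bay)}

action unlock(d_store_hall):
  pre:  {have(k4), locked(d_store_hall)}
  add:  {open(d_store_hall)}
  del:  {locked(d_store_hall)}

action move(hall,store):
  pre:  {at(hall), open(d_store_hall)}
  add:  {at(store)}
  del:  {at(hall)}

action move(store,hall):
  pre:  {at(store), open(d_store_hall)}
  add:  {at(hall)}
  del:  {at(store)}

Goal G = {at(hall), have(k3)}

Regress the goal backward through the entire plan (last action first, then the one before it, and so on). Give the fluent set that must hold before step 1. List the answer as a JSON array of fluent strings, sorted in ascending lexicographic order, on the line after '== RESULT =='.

Work backward from the goal:
  through step 4 (move(store,hall)): drop {at(hall)}, keep {have(k3)}, require {at(store), open(d_store_hall)}
    → {at(store), have(k3), open(d_store_hall)}
  through step 3 (move(hall,store)): drop {at(store)}, keep {have(k3), open(d_store_hall)}, require {at(hall), open(d_store_hall)}
    → {at(hall), have(k3), open(d_store_hall)}
  through step 2 (unlock(d_store_hall)): drop {open(d_store_hall)}, keep {at(hall), have(k3)}, require {have(k4), locked(d_store_hall)}
    → {at(hall), have(k3), have(k4), locked(d_store_hall)}
  through step 1 (move(bay,hall)): drop {at(hall)}, keep {have(k3), have(k4), locked(d_store_hall)}, require {at(bay), open(d_hall_bay)}
    → {at(bay), have(k3), have(k4), locked(d_store_hall), open(d_hall_bay)}

== RESULT ==
["at(bay)", "have(k3)", "have(k4)", "locked(d_store_hall)", "open(d_hall_bay)"]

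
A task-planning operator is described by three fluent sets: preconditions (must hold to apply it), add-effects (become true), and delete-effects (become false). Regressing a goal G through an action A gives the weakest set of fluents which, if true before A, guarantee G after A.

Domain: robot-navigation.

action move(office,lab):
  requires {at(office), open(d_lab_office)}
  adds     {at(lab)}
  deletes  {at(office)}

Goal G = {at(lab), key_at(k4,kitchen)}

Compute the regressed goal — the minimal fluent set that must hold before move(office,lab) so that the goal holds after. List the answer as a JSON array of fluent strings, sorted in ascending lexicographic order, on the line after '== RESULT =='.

Regress:
  G ∩ del = {}  (empty — regression defined)
  G \ add = {at(lab), key_at(k4,kitchen)} \ {at(lab)} = {key_at(k4,kitchen)}
  ∪ pre   = {key_at(k4,kitchen)} ∪ {at(office), open(d_lab_office)}
          = {at(office), key_at(k4,kitchen), open(d_lab_office)}

== RESULT ==
["at(office)", "key_at(k4,kitchen)", "open(d_lab_office)"]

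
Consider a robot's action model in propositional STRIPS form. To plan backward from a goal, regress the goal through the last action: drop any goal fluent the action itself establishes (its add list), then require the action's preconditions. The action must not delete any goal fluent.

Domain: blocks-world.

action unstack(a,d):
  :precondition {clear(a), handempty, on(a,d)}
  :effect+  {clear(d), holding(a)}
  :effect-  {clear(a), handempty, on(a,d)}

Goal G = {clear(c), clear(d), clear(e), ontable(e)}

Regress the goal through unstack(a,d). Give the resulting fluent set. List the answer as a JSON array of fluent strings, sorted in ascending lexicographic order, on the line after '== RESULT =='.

Regress:
  G ∩ del = {}  (empty — regression defined)
  G \ add = {clear(c), clear(d), clear(e), ontable(e)} \ {clear(d), holding(a)} = {clear(c), clear(e), ontable(e)}
  ∪ pre   = {clear(c), clear(e), ontable(e)} ∪ {clear(a), handempty, on(a,d)}
          = {clear(a), clear(c), clear(e), handempty, on(a,d), ontable(e)}

== RESULT ==
["clear(a)", "clear(c)", "clear(e)", "handempty", "on(a,d)", "ontable(e)"]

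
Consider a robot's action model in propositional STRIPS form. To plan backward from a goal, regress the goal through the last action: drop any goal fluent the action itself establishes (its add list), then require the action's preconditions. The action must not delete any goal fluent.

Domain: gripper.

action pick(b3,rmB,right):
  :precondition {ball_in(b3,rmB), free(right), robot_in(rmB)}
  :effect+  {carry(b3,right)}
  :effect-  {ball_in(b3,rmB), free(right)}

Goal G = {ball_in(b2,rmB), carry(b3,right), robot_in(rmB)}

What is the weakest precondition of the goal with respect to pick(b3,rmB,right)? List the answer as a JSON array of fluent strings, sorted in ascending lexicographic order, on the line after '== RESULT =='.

Regress:
  G ∩ del = {}  (empty — regression defined)
  G \ add = {ball_in(b2,rmB), carry(b3,right), robot_in(rmB)} \ {carry(b3,right)} = {ball_in(b2,rmB), robot_in(rmB)}
  ∪ pre   = {ball_in(b2,rmB), robot_in(rmB)} ∪ {ball_in(b3,rmB), free(right), robot_in(rmB)}
          = {ball_in(b2,rmB), ball_in(b3,rmB), free(right), robot_in(rmB)}

== RESULT ==
["ball_in(b2,rmB)", "ball_in(b3,rmB)", "free(right)", "robot_in(rmB)"]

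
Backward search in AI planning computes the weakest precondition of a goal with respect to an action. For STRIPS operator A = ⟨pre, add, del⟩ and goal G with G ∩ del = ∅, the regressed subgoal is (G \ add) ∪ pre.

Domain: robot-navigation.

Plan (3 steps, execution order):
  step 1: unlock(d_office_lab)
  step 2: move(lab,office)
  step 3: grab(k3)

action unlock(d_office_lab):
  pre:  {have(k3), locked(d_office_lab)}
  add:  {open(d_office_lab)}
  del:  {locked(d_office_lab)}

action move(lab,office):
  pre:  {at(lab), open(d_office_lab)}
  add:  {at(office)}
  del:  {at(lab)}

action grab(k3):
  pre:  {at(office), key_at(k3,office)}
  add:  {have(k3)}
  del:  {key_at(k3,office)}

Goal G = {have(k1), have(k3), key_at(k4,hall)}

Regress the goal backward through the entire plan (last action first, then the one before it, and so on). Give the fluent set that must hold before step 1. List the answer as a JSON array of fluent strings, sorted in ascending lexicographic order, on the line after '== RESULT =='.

Regress step by step:
  through step 3 (grab(k3)): drop {have(k3)}, keep {have(k1), key_at(k4,hall)}, require {at(office), key_at(k3,office)}
    → {at(office), have(k1), key_at(k3,office), key_at(k4,hall)}
  through step 2 (move(lab,office)): drop {at(office)}, keep {have(k1), key_at(k3,office), key_at(k4,hall)}, require {at(lab), open(d_office_lab)}
    → {at(lab), have(k1), key_at(k3,office), key_at(k4,hall), open(d_office_lab)}
  through step 1 (unlock(d_office_lab)): drop {open(d_office_lab)}, keep {at(lab), have(k1), key_at(k3,office), key_at(k4,hall)}, require {have(k3), locked(d_office_lab)}
    → {at(lab), have(k1), have(k3), key_at(k3,office), key_at(k4,hall), locked(d_office_lab)}

== RESULT ==
["at(lab)", "have(k1)", "have(k3)", "key_at(k3,office)", "key_at(k4,hall)", "locked(d_office_lab)"]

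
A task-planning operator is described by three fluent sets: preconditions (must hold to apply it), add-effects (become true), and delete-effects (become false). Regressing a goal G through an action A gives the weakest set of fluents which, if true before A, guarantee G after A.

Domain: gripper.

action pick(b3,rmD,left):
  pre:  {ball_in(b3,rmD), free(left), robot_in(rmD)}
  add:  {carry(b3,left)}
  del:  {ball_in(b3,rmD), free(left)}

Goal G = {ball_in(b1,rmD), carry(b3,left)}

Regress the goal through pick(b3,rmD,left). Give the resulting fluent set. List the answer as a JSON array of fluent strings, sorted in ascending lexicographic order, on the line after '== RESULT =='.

Compute (G \ add) ∪ pre:
  G ∩ del = {}  (empty — regression defined)
  G \ add = {ball_in(b1,rmD), carry(b3,left)} \ {carry(b3,left)} = {ball_in(b1,rmD)}
  ∪ pre   = {ball_in(b1,rmD)} ∪ {ball_in(b3,rmD), free(left), robot_in(rmD)}
          = {ball_in(b1,rmD), ball_in(b3,rmD), free(left), robot_in(rmD)}

== RESULT ==
["ball_in(b1,rmD)", "ball_in(b3,rmD)", "free(left)", "robot_in(rmD)"]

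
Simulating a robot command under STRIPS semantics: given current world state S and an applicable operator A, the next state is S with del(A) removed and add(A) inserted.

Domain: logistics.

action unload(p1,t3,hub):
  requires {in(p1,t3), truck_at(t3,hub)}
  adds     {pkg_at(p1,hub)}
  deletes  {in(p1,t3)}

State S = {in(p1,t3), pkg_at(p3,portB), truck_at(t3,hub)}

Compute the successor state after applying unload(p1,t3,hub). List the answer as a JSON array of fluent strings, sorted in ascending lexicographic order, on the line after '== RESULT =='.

Progress:
  pre ⊆ S: {in(p1,t3), truck_at(t3,hub)} ⊆ S  — applicable
  S \ del = {pkg_at(p3,portB), truck_at(t3,hub)}
  ∪ add   = {pkg_at(p1,hub), pkg_at(p3,portB), truck_at(t3,hub)}

== RESULT ==
["pkg_at(p1,hub)", "pkg_at(p3,portB)", "truck_at(t3,hub)"]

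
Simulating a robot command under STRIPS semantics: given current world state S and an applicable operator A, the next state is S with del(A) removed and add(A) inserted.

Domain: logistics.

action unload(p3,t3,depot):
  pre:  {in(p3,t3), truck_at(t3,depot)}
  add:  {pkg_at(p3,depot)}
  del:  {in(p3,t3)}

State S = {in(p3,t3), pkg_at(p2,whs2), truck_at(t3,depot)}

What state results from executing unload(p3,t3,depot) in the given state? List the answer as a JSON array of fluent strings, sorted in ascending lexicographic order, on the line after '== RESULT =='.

Progress:
  pre ⊆ S: {in(p3,t3), truck_at(t3,depot)} ⊆ S  — applicable
  S \ del = {pkg_at(p2,whs2), truck_at(t3,depot)}
  ∪ add   = {pkg_at(p2,whs2), pkg_at(p3,depot), truck_at(t3,depot)}

== RESULT ==
["pkg_at(p2,whs2)", "pkg_at(p3,depot)", "truck_at(t3,depot)"]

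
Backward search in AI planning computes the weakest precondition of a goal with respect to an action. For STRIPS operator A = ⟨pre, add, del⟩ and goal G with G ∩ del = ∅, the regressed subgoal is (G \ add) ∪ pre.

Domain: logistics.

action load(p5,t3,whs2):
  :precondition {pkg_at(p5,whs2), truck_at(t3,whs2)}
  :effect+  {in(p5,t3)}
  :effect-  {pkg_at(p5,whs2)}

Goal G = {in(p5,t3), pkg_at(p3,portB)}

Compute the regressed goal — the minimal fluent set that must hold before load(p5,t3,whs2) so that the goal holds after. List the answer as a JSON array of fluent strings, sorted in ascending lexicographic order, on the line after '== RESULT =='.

Compute (G \ add) ∪ pre:
  G ∩ del = {}  (empty — regression defined)
  G \ add = {in(p5,t3), pkg_at(p3,portB)} \ {in(p5,t3)} = {pkg_at(p3,portB)}
  ∪ pre   = {pkg_at(p3,portB)} ∪ {pkg_at(p5,whs2), truck_at(t3,whs2)}
          = {pkg_at(p3,portB), pkg_at(p5,whs2), truck_at(t3,whs2)}

== RESULT ==
["pkg_at(p3,portB)", "pkg_at(p5,whs2)", "truck_at(t3,whs2)"]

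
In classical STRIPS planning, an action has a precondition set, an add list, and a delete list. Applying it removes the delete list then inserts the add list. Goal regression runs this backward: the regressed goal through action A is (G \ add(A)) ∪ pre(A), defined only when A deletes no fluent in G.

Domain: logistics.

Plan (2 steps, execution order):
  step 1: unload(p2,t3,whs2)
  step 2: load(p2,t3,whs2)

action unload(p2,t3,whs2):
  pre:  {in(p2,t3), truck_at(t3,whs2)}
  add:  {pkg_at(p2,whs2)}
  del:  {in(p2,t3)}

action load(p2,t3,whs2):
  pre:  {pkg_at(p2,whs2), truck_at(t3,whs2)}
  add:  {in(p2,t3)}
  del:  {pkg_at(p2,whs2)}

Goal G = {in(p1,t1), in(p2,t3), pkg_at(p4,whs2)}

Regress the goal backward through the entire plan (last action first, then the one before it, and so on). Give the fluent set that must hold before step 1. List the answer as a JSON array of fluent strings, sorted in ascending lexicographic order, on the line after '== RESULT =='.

Work backward from the goal:
  through step 2 (load(p2,t3,whs2)): drop {in(p2,t3)}, keep {in(p1,t1), pkg_at(p4,whs2)}, require {pkg_at(p2,whs2), truck_at(t3,whs2)}
    → {in(p1,t1), pkg_at(p2,whs2), pkg_at(p4,whs2), truck_at(t3,whs2)}
  through step 1 (unload(p2,t3,whs2)): drop {pkg_at(p2,whs2)}, keep {in(p1,t1), pkg_at(p4,whs2), truck_at(t3,whs2)}, require {in(p2,t3), truck_at(t3,whs2)}
    → {in(p1,t1), in(p2,t3), pkg_at(p4,whs2), truck_at(t3,whs2)}

== RESULT ==
["in(p1,t1)", "in(p2,t3)", "pkg_at(p4,whs2)", "truck_at(t3,whs2)"]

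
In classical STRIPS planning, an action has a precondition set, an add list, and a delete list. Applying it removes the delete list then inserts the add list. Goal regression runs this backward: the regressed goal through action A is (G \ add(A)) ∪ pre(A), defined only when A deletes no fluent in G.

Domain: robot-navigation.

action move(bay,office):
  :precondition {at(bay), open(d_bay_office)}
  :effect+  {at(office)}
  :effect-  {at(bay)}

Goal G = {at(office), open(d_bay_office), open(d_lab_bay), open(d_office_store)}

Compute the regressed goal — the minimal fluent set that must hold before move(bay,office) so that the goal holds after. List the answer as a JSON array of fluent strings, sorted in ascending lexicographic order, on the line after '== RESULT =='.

Compute (G \ add) ∪ pre:
  G ∩ del = {}  (empty — regression defined)
  G \ add = {at(office), open(d_bay_office), open(d_lab_bay), open(d_office_store)} \ {at(office)} = {open(d_bay_office), open(d_lab_bay), open(d_office_store)}
  ∪ pre   = {open(d_bay_office), open(d_lab_bay), open(d_office_store)} ∪ {at(bay), open(d_bay_office)}
          = {at(bay), open(d_bay_office), open(d_lab_bay), open(d_office_store)}

== RESULT ==
["at(bay)", "open(d_bay_office)", "open(d_lab_bay)", "open(d_office_store)"]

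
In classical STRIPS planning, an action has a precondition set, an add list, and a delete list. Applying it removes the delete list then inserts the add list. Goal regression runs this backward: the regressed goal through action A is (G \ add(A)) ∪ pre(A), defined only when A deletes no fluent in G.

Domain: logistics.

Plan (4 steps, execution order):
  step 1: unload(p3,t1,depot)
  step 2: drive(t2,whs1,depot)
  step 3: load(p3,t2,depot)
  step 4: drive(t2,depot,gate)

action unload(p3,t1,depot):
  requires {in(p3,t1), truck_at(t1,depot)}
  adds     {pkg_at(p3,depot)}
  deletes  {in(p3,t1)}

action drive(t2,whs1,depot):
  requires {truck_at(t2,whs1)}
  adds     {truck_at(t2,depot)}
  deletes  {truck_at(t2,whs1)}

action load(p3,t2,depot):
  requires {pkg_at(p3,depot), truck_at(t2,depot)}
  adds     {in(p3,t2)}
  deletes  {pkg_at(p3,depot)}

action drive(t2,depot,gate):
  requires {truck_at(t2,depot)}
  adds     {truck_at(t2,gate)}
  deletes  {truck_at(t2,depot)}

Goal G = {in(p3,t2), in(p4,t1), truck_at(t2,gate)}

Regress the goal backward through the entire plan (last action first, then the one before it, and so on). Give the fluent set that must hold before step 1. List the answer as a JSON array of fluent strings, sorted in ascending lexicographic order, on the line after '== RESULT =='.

Regress step by step:
  through step 4 (drive(t2,depot,gate)): drop {truck_at(t2,gate)}, keep {in(p3,t2), in(p4,t1)}, require {truck_at(t2,depot)}
    → {in(p3,t2), in(p4,t1), truck_at(t2,depot)}
  through step 3 (load(p3,t2,depot)): drop {in(p3,t2)}, keep {in(p4,t1), truck_at(t2,depot)}, require {pkg_at(p3,depot), truck_at(t2,depot)}
    → {in(p4,t1), pkg_at(p3,depot), truck_at(t2,depot)}
  through step 2 (drive(t2,whs1,depot)): drop {truck_at(t2,depot)}, keep {in(p4,t1), pkg_at(p3,depot)}, require {truck_at(t2,whs1)}
    → {in(p4,t1), pkg_at(p3,depot), truck_at(t2,whs1)}
  through step 1 (unload(p3,t1,depot)): drop {pkg_at(p3,depot)}, keep {in(p4,t1), truck_at(t2,whs1)}, require {in(p3,t1), truck_at(t1,depot)}
    → {in(p3,t1), in(p4,t1), truck_at(t1,depot), truck_at(t2,whs1)}

== RESULT ==
["in(p3,t1)", "in(p4,t1)", "truck_at(t1,depot)", "truck_at(t2,whs1)"]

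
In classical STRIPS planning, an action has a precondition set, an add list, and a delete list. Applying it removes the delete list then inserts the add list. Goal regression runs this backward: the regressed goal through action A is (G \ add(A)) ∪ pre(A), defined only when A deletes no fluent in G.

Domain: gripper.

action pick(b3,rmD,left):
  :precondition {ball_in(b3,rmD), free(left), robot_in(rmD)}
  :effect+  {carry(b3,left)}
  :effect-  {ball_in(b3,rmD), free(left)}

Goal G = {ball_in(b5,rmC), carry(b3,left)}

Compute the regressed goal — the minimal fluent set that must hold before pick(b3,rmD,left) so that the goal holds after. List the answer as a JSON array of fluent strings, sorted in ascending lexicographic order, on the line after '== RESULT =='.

Compute (G \ add) ∪ pre:
  G ∩ del = {}  (empty — regression defined)
  G \ add = {ball_in(b5,rmC), carry(b3,left)} \ {carry(b3,left)} = {ball_in(b5,rmC)}
  ∪ pre   = {ball_in(b5,rmC)} ∪ {ball_in(b3,rmD), free(left), robot_in(rmD)}
          = {ball_in(b3,rmD), ball_in(b5,rmC), free(left), robot_in(rmD)}

== RESULT ==
["ball_in(b3,rmD)", "ball_in(b5,rmC)", "free(left)", "robot_in(rmD)"]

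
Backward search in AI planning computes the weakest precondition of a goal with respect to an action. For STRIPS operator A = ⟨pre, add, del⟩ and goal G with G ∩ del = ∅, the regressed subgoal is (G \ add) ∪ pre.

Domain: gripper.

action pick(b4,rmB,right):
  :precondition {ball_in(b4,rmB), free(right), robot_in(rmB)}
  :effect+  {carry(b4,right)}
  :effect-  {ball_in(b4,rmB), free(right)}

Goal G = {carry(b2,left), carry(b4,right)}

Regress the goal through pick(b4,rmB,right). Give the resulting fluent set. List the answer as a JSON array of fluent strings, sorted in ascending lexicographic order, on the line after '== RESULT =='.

Compute (G \ add) ∪ pre:
  G ∩ del = {}  (empty — regression defined)
  G \ add = {carry(b2,left), carry(b4,right)} \ {carry(b4,right)} = {carry(b2,left)}
  ∪ pre   = {carry(b2,left)} ∪ {ball_in(b4,rmB), free(right), robot_in(rmB)}
          = {ball_in(b4,rmB), carry(b2,left), free(right), robot_in(rmB)}

== RESULT ==
["ball_in(b4,rmB)", "carry(b2,left)", "free(right)", "robot_in(rmB)"]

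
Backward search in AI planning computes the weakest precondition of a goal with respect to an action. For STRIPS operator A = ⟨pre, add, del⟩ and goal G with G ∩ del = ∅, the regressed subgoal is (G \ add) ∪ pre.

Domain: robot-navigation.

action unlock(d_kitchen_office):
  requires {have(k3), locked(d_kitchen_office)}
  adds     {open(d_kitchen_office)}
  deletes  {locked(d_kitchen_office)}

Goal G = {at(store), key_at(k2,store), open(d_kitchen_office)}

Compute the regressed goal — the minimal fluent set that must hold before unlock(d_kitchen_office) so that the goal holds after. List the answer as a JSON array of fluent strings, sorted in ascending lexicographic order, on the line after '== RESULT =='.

Regress:
  G ∩ del = {}  (empty — regression defined)
  G \ add = {at(store), key_at(k2,store), open(d_kitchen_office)} \ {open(d_kitchen_office)} = {at(store), key_at(k2,store)}
  ∪ pre   = {at(store), key_at(k2,store)} ∪ {have(k3), locked(d_kitchen_office)}
          = {at(store), have(k3), key_at(k2,store), locked(d_kitchen_office)}

== RESULT ==
["at(store)", "have(k3)", "key_at(k2,store)", "locked(d_kitchen_office)"]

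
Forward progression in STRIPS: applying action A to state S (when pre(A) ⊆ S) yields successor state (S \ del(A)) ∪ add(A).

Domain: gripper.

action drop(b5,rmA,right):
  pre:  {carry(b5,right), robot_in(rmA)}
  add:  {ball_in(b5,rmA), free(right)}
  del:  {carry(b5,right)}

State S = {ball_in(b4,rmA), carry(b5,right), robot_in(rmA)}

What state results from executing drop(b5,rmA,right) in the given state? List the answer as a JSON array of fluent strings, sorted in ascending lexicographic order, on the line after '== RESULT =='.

Compute (S \ del) ∪ add:
  pre ⊆ S: {carry(b5,right), robot_in(rmA)} ⊆ S  — applicable
  S \ del = {ball_in(b4,rmA), robot_in(rmA)}
  ∪ add   = {ball_in(b4,rmA), ball_in(b5,rmA), free(right), robot_in(rmA)}

== RESULT ==
["ball_in(b4,rmA)", "ball_in(b5,rmA)", "free(right)", "robot_in(rmA)"]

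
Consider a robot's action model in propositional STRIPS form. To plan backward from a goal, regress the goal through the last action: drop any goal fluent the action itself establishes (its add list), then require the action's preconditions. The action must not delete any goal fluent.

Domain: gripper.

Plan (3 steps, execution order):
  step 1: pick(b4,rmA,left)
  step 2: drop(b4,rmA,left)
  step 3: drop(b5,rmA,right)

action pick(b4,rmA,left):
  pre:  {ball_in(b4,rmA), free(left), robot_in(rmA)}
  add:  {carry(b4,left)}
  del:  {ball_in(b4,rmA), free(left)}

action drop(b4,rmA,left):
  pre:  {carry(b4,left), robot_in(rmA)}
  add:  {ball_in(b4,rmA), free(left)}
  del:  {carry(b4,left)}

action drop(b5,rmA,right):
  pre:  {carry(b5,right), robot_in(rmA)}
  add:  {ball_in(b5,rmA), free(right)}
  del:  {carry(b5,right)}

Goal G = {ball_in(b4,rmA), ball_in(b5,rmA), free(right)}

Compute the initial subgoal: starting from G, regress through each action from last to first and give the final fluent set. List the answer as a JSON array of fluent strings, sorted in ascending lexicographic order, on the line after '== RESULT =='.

Work backward from the goal:
  through step 3 (drop(b5,rmA,right)): drop {ball_in(b5,rmA), free(right)}, keep {ball_in(b4,rmA)}, require {carry(b5,right), robot_in(rmA)}
    → {ball_in(b4,rmA), carry(b5,right), robot_in(rmA)}
  through step 2 (drop(b4,rmA,left)): drop {ball_in(b4,rmA)}, keep {carry(b5,right), robot_in(rmA)}, require {carry(b4,left), robot_in(rmA)}
    → {carry(b4,left), carry(b5,right), robot_in(rmA)}
  through step 1 (pick(b4,rmA,left)): drop {carry(b4,left)}, keep {carry(b5,right), robot_in(rmA)}, require {ball_in(b4,rmA), free(left), robot_in(rmA)}
    → {ball_in(b4,rmA), carry(b5,right), free(left), robot_in(rmA)}

== RESULT ==
["ball_in(b4,rmA)", "carry(b5,right)", "free(left)", "robot_in(rmA)"]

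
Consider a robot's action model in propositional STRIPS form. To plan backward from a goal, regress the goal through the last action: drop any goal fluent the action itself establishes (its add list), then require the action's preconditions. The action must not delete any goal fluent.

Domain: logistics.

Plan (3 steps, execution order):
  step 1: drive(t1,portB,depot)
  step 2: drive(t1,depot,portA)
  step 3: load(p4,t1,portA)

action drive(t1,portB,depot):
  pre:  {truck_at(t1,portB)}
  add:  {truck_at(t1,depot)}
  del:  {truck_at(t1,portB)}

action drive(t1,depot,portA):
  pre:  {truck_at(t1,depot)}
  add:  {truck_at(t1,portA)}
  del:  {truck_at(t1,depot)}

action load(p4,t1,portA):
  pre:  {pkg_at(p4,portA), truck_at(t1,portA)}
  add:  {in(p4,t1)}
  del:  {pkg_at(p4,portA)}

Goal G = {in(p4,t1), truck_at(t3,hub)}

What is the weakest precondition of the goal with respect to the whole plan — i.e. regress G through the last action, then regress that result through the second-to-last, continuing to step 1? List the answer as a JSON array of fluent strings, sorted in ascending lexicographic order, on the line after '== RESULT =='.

Regress step by step:
  through step 3 (load(p4,t1,portA)): drop {in(p4,t1)}, keep {truck_at(t3,hub)}, require {pkg_at(p4,portA), truck_at(t1,portA)}
    → {pkg_at(p4,portA), truck_at(t1,portA), truck_at(t3,hub)}
  through step 2 (drive(t1,depot,portA)): drop {truck_at(t1,portA)}, keep {pkg_at(p4,portA), truck_at(t3,hub)}, require {truck_at(t1,depot)}
    → {pkg_at(p4,portA), truck_at(t1,depot), truck_at(t3,hub)}
  through step 1 (drive(t1,portB,depot)): drop {truck_at(t1,depot)}, keep {pkg_at(p4,portA), truck_at(t3,hub)}, require {truck_at(t1,portB)}
    → {pkg_at(p4,portA), truck_at(t1,portB), truck_at(t3,hub)}

== RESULT ==
["pkg_at(p4,portA)", "truck_at(t1,portB)", "truck_at(t3,hub)"]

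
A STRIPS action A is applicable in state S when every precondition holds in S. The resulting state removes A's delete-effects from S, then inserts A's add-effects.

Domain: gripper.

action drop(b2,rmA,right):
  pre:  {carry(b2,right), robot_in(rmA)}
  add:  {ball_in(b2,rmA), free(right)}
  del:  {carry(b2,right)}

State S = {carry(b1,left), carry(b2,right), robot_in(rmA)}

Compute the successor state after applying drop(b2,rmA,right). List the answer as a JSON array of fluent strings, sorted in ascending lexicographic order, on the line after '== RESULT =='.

Compute (S \ del) ∪ add:
  pre ⊆ S: {carry(b2,right), robot_in(rmA)} ⊆ S  — applicable
  S \ del = {carry(b1,left), robot_in(rmA)}
  ∪ add   = {ball_in(b2,rmA), carry(b1,left), free(right), robot_in(rmA)}

== RESULT ==
["ball_in(b2,rmA)", "carry(b1,left)", "free(right)", "robot_in(rmA)"]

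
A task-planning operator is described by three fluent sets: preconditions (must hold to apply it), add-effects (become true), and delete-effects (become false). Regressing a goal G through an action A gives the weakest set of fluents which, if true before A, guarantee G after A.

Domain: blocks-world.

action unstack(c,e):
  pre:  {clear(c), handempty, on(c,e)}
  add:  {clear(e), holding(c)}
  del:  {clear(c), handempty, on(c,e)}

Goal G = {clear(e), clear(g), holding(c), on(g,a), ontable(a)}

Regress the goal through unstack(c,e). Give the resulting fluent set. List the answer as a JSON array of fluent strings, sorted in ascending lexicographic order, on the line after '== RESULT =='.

Compute (G \ add) ∪ pre:
  G ∩ del = {}  (empty — regression defined)
  G \ add = {clear(e), clear(g), holding(c), on(g,a), ontable(a)} \ {clear(e), holding(c)} = {clear(g), on(g,a), ontable(a)}
  ∪ pre   = {clear(g), on(g,a), ontable(a)} ∪ {clear(c), handempty, on(c,e)}
          = {clear(c), clear(g), handempty, on(c,e), on(g,a), ontable(a)}

== RESULT ==
["clear(c)", "clear(g)", "handempty", "on(c,e)", "on(g,a)", "ontable(a)"]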